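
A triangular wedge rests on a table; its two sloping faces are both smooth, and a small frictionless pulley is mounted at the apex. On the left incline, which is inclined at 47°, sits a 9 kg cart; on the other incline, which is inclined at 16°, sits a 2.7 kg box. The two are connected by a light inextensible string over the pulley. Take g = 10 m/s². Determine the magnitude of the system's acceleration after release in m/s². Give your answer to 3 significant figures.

Resolve each weight along its own incline: the 9 kg mass has component 9 × 10 × sin 47° = 65.822 N down its slope, and the 2.7 kg mass has 2.7 × 10 × sin 16° = 7.442 N down its slope.
The 9 kg side's 65.822 N exceeds the other side's 7.442 N, so that mass slides down and the 2.7 kg mass slides up. Taking that direction as positive, Newton's second law for the whole system gives 65.822 − 7.442 = (9 + 2.7) a, so a = 58.380 / 11.7 = 4.9897 m/s².

4.99 m/s²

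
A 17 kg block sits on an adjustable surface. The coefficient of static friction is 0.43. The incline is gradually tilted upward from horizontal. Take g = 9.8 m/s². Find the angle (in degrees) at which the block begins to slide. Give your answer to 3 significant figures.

At the threshold of sliding, static friction is at its maximum μ_s N and exactly balances the weight component along the incline: mg sin θ = μ_s mg cos θ.
Hence tan θ = μ_s = 0.43, so θ = arctan(0.43) = 23.2677°.

23.3°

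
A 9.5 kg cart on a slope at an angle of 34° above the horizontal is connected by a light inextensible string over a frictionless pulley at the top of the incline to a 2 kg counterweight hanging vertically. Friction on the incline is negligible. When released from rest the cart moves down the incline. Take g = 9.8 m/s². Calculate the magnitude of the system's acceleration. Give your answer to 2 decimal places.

For the cart on the incline: the weight component along the slope is m₁g sin 34° = 9.5 × 9.8 × 0.5592 = 52.062 N and the normal force is N = m₁g cos 34° = 77.183 N.
Newton's second law for the cart (down-slope positive): 52.062 − T = 9.5 a. For the hanging counterweight (upward positive): T − 2 × 9.8 = 2 a.
Adding the two equations eliminates T: 32.462 = 11.5 a, so a = 2.8228 m/s².

2.82 m/s²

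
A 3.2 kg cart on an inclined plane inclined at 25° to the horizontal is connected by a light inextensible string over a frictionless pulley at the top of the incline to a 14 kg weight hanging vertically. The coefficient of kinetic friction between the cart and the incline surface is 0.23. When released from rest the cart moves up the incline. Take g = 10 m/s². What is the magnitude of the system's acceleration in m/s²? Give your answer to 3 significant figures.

6.97 m/s²

For the cart on the incline: the weight component along the slope is m₁g sin 25° = 3.2 × 10 × 0.4226 = 13.523 N and the normal force is N = m₁g cos 25° = 29.002 N.
Kinetic friction opposes the cart's motion up the incline: f = μN = 0.23 × 29.002 = 6.670 N acting down the slope.
Newton's second law for the cart (up-slope positive): T − 13.523 − 6.670 = 3.2 a. For the hanging weight (downward positive): 14 × 10 − T = 14 a.
Adding the two equations eliminates T: 119.807 = 17.2 a, so a = 6.9655 m/s².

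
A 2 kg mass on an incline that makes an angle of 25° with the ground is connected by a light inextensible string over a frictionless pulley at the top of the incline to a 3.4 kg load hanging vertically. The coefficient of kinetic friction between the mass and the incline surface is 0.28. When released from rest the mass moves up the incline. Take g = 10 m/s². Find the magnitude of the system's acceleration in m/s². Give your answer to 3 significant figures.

For the mass on the incline: the weight component along the slope is m₁g sin 25° = 2 × 10 × 0.4226 = 8.452 N and the normal force is N = m₁g cos 25° = 18.126 N.
Kinetic friction opposes the mass's motion up the incline: f = μN = 0.28 × 18.126 = 5.075 N acting down the slope.
Newton's second law for the mass (up-slope positive): T − 8.452 − 5.075 = 2 a. For the hanging load (downward positive): 3.4 × 10 − T = 3.4 a.
Adding the two equations eliminates T: 20.473 = 5.4 a, so a = 3.7913 m/s².

3.79 m/s²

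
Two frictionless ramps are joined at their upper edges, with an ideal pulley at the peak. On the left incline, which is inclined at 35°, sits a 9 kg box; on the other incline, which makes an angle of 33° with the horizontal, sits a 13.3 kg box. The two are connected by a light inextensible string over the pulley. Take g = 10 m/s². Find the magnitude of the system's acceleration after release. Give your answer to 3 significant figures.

0.933 m/s²

Resolve each weight along its own incline: the 9 kg mass has component 9 × 10 × sin 35° = 51.622 N down its slope, and the 13.3 kg mass has 13.3 × 10 × sin 33° = 72.437 N down its slope.
The 13.3 kg side's 72.437 N exceeds the other side's 51.622 N, so that mass slides down and the 9 kg mass slides up. Taking that direction as positive, Newton's second law for the whole system gives 72.437 − 51.622 = (9 + 13.3) a, so a = 20.815 / 22.3 = 0.9334 m/s².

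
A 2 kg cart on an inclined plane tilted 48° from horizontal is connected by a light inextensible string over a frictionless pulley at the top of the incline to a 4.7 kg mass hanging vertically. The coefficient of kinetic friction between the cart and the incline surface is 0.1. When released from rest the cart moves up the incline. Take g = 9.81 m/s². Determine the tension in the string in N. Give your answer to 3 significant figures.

For the cart on the incline: the weight component along the slope is m₁g sin 48° = 2 × 9.81 × 0.7431 = 14.580 N and the normal force is N = m₁g cos 48° = 13.128 N.
Kinetic friction opposes the cart's motion up the incline: f = μN = 0.1 × 13.128 = 1.313 N acting down the slope.
Newton's second law for the cart (up-slope positive): T − 14.580 − 1.313 = 2 a. For the hanging mass (downward positive): 4.7 × 9.81 − T = 4.7 a.
Adding the two equations eliminates T: 30.214 = 6.7 a, so a = 4.5096 m/s².
Then from the hanging mass's equation, T = 4.7 × (9.81 − 4.5096) = 24.912 N.

24.9 N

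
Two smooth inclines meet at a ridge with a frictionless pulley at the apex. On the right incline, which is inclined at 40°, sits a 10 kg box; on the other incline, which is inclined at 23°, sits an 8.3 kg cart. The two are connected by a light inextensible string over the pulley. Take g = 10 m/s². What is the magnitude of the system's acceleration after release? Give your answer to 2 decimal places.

Resolve each weight along its own incline: the 10 kg mass has component 10 × 10 × sin 40° = 64.279 N down its slope, and the 8.3 kg mass has 8.3 × 10 × sin 23° = 32.431 N down its slope.
The 10 kg side's 64.279 N exceeds the other side's 32.431 N, so that mass slides down and the 8.3 kg mass slides up. Taking that direction as positive, Newton's second law for the whole system gives 64.279 − 32.431 = (10 + 8.3) a, so a = 31.848 / 18.3 = 1.7403 m/s².

1.74 m/s²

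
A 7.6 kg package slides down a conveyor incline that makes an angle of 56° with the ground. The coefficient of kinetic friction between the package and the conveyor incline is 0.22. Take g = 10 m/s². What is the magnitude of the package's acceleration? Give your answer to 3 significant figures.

Resolving the weight along the incline: the component pulling the package down the slope is mg sin 56° = 7.6 × 10 × 0.8290 = 63.004 N, and the normal force is N = mg cos 56° = 7.6 × 10 × 0.5592 = 42.499 N.
Kinetic friction acts up the slope with magnitude f = μN = 0.22 × 42.499 = 9.350 N.
Net force along the incline is 63.004 − 9.350 = 53.654 N, so a = 53.654 / 7.6 = 7.0597 m/s².

7.06 m/s²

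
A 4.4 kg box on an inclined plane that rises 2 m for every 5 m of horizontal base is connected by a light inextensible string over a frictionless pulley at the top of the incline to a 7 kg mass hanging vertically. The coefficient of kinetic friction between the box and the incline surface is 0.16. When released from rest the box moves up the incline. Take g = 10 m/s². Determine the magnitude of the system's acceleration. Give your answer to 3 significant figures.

4.13 m/s²

For the box on the incline: the weight component along the slope is m₁g sin 21.80° = 4.4 × 10 × 0.3714 = 16.342 N and the normal force is N = m₁g cos 21.80° = 40.853 N.
Kinetic friction opposes the box's motion up the incline: f = μN = 0.16 × 40.853 = 6.536 N acting down the slope.
Newton's second law for the box (up-slope positive): T − 16.342 − 6.536 = 4.4 a. For the hanging mass (downward positive): 7 × 10 − T = 7 a.
Adding the two equations eliminates T: 47.122 = 11.4 a, so a = 4.1335 m/s².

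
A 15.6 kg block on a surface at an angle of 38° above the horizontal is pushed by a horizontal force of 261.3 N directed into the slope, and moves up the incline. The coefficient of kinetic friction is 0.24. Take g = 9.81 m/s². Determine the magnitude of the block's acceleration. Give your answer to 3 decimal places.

2.829 m/s²

The horizontal push has components F cos 38° = 261.3 × 0.7880 = 205.904 N up the incline and F sin 38° = 261.3 × 0.6157 = 160.882 N pressing into the surface.
The normal force is therefore N = mg cos 38° + F sin 38° = 120.592 + 160.882 = 281.474 N, and kinetic friction down the slope is μN = 0.24 × 281.474 = 67.554 N.
Along the incline: F cos 38° − mg sin 38° − μN = ma, so 205.904 − 94.224 − 67.554 = 15.6 a, giving a = 2.8286 m/s².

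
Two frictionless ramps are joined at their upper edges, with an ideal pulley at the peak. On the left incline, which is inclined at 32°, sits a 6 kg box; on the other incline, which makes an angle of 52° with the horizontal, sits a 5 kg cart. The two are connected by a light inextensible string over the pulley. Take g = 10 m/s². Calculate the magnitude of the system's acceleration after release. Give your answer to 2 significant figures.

Resolve each weight along its own incline: the 6 kg mass has component 6 × 10 × sin 32° = 31.795 N down its slope, and the 5 kg mass has 5 × 10 × sin 52° = 39.401 N down its slope.
The 5 kg side's 39.401 N exceeds the other side's 31.795 N, so that mass slides down and the 6 kg mass slides up. Taking that direction as positive, Newton's second law for the whole system gives 39.401 − 31.795 = (6 + 5) a, so a = 7.606 / 11 = 0.6915 m/s².

0.69 m/s²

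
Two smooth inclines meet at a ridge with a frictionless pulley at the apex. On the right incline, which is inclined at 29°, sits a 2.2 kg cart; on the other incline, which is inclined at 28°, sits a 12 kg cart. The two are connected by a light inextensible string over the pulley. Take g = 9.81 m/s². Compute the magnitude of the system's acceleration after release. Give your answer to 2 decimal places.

Resolve each weight along its own incline: the 2.2 kg mass has component 2.2 × 9.81 × sin 29° = 10.463 N down its slope, and the 12 kg mass has 12 × 9.81 × sin 28° = 55.266 N down its slope.
The 12 kg side's 55.266 N exceeds the other side's 10.463 N, so that mass slides down and the 2.2 kg mass slides up. Taking that direction as positive, Newton's second law for the whole system gives 55.266 − 10.463 = (2.2 + 12) a, so a = 44.803 / 14.2 = 3.1551 m/s².

3.16 m/s²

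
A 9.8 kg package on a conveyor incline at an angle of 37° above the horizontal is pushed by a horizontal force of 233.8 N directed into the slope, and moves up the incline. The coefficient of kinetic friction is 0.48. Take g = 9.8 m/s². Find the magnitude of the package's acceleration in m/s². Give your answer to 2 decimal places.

The horizontal push has components F cos 37° = 233.8 × 0.7986 = 186.713 N up the incline and F sin 37° = 233.8 × 0.6018 = 140.701 N pressing into the surface.
The normal force is therefore N = mg cos 37° + F sin 37° = 76.698 + 140.701 = 217.399 N, and kinetic friction down the slope is μN = 0.48 × 217.399 = 104.352 N.
Along the incline: F cos 37° − mg sin 37° − μN = ma, so 186.713 − 57.797 − 104.352 = 9.8 a, giving a = 2.5065 m/s².

2.51 m/s²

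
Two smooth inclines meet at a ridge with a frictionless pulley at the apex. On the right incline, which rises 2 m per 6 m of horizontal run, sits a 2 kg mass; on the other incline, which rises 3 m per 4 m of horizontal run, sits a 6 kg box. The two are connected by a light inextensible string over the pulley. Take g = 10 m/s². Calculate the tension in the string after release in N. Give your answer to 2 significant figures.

14 N

Resolve each weight along its own incline: the 2 kg mass has component 2 × 10 × sin 18.43° = 6.325 N down its slope, and the 6 kg mass has 6 × 10 × sin 36.87° = 36.000 N down its slope.
The 6 kg side's 36.000 N exceeds the other side's 6.325 N, so that mass slides down and the 2 kg mass slides up. Taking that direction as positive, Newton's second law for the whole system gives 36.000 − 6.325 = (2 + 6) a, so a = 29.675 / 8 = 3.7094 m/s².
For the 2 kg mass (up-slope positive): T − 6.325 = 2 × 3.7094, so T = 13.744 N.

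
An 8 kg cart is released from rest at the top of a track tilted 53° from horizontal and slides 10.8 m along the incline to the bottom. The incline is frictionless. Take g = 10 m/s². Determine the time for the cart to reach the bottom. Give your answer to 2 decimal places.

1.64 s

The weight component along the incline is mg sin 53° = 63.891 N and the normal force is N = mg cos 53° = 48.145 N.
With no friction, a = g sin 53° = 7.9864 m/s².
Starting from rest, L = ½at², so t = √(2L/a) = √(2 × 10.8 / 7.9864) = 1.6446 s.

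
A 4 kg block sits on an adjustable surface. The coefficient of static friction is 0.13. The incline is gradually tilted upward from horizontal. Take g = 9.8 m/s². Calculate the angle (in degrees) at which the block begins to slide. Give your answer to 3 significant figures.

At the threshold of sliding, static friction is at its maximum μ_s N and exactly balances the weight component along the incline: mg sin θ = μ_s mg cos θ.
Hence tan θ = μ_s = 0.13, so θ = arctan(0.13) = 7.4069°.

7.41°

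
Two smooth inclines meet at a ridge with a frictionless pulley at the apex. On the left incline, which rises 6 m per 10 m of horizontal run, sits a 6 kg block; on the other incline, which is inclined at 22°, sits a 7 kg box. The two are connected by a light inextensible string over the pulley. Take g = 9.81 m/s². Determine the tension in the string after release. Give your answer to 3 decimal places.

Resolve each weight along its own incline: the 6 kg mass has component 6 × 9.81 × sin 30.96° = 30.283 N down its slope, and the 7 kg mass has 7 × 9.81 × sin 22° = 25.724 N down its slope.
The 6 kg side's 30.283 N exceeds the other side's 25.724 N, so that mass slides down and the 7 kg mass slides up. Taking that direction as positive, Newton's second law for the whole system gives 30.283 − 25.724 = (6 + 7) a, so a = 4.559 / 13 = 0.3507 m/s².
For the 7 kg mass (up-slope positive): T − 25.724 = 7 × 0.3507, so T = 28.179 N.

28.179 N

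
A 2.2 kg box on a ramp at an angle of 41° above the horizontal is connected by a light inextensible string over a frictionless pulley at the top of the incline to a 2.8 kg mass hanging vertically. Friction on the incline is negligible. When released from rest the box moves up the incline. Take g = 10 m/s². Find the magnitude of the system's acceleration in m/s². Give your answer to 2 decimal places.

2.71 m/s²

For the box on the incline: the weight component along the slope is m₁g sin 41° = 2.2 × 10 × 0.6561 = 14.434 N and the normal force is N = m₁g cos 41° = 16.604 N.
Newton's second law for the box (up-slope positive): T − 14.434 = 2.2 a. For the hanging mass (downward positive): 2.8 × 10 − T = 2.8 a.
Adding the two equations eliminates T: 13.566 = 5 a, so a = 2.7132 m/s².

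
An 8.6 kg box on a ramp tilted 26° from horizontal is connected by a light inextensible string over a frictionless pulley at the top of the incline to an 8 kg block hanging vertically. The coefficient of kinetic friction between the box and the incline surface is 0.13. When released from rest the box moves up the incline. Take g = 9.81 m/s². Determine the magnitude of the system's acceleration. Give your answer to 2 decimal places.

1.91 m/s²

For the box on the incline: the weight component along the slope is m₁g sin 26° = 8.6 × 9.81 × 0.4384 = 36.986 N and the normal force is N = m₁g cos 26° = 75.828 N.
Kinetic friction opposes the box's motion up the incline: f = μN = 0.13 × 75.828 = 9.858 N acting down the slope.
Newton's second law for the box (up-slope positive): T − 36.986 − 9.858 = 8.6 a. For the hanging block (downward positive): 8 × 9.81 − T = 8 a.
Adding the two equations eliminates T: 31.636 = 16.6 a, so a = 1.9058 m/s².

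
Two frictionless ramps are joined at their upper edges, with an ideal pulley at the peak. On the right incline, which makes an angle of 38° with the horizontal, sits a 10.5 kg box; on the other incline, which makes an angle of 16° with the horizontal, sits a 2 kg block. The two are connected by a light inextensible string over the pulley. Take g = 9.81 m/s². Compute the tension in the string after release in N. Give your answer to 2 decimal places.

14.69 N

Resolve each weight along its own incline: the 10.5 kg mass has component 10.5 × 9.81 × sin 38° = 63.416 N down its slope, and the 2 kg mass has 2 × 9.81 × sin 16° = 5.408 N down its slope.
The 10.5 kg side's 63.416 N exceeds the other side's 5.408 N, so that mass slides down and the 2 kg mass slides up. Taking that direction as positive, Newton's second law for the whole system gives 63.416 − 5.408 = (10.5 + 2) a, so a = 58.008 / 12.5 = 4.6406 m/s².
For the 2 kg mass (up-slope positive): T − 5.408 = 2 × 4.6406, so T = 14.689 N.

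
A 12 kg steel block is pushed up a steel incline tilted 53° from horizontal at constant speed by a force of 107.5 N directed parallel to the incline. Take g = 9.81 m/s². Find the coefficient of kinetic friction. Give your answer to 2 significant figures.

0.19

At constant speed ΣF = 0 along the incline. The applied 107.5 N acts up the slope; the weight component mg sin 53° = 94.015 N and kinetic friction μN both act down the slope.
So 107.5 = 94.015 + μ × 70.846, giving μ = (107.5 − 94.015) / 70.846 = 0.1903.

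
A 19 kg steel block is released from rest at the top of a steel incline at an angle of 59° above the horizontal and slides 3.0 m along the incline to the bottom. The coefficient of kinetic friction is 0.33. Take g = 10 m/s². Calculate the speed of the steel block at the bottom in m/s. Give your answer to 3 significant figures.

The weight component along the incline is mg sin 59° = 162.862 N and the normal force is N = mg cos 59° = 97.857 N.
Friction up the slope is f = μN = 0.33 × 97.857 = 32.293 N, so the net downslope force is 162.862 − 32.293 = 130.569 N and a = 130.569 / 19 = 6.8721 m/s².
Starting from rest over a distance of 3.0 m, v² = 2aL = 2 × 6.8721 × 3.0 = 41.2326, so v = 6.4213 m/s.

6.42 m/s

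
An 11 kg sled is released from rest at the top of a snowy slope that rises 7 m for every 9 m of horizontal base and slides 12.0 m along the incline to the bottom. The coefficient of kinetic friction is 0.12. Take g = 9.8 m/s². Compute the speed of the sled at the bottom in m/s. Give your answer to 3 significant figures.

The weight component along the incline is mg sin 37.87° = 66.183 N and the normal force is N = mg cos 37.87° = 85.092 N.
Friction up the slope is f = μN = 0.12 × 85.092 = 10.211 N, so the net downslope force is 66.183 − 10.211 = 55.972 N and a = 55.972 / 11 = 5.0884 m/s².
Starting from rest over a distance of 12.0 m, v² = 2aL = 2 × 5.0884 × 12.0 = 122.1216, so v = 11.0509 m/s.

11.1 m/s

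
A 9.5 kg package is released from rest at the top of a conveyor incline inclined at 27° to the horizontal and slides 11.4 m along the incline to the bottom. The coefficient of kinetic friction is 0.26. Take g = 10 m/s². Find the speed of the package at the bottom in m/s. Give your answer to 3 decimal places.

7.120 m/s

The weight component along the incline is mg sin 27° = 43.129 N and the normal force is N = mg cos 27° = 84.646 N.
Friction up the slope is f = μN = 0.26 × 84.646 = 22.008 N, so the net downslope force is 43.129 − 22.008 = 21.121 N and a = 21.121 / 9.5 = 2.2233 m/s².
Starting from rest over a distance of 11.4 m, v² = 2aL = 2 × 2.2233 × 11.4 = 50.6912, so v = 7.1198 m/s.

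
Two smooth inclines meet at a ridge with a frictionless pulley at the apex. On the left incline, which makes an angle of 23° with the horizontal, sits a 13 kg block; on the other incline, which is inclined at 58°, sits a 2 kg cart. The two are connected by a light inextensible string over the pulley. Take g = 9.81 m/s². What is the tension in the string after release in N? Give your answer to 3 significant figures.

Resolve each weight along its own incline: the 13 kg mass has component 13 × 9.81 × sin 23° = 49.830 N down its slope, and the 2 kg mass has 2 × 9.81 × sin 58° = 16.639 N down its slope.
The 13 kg side's 49.830 N exceeds the other side's 16.639 N, so that mass slides down and the 2 kg mass slides up. Taking that direction as positive, Newton's second law for the whole system gives 49.830 − 16.639 = (13 + 2) a, so a = 33.191 / 15 = 2.2127 m/s².
For the 2 kg mass (up-slope positive): T − 16.639 = 2 × 2.2127, so T = 21.064 N.

21.1 N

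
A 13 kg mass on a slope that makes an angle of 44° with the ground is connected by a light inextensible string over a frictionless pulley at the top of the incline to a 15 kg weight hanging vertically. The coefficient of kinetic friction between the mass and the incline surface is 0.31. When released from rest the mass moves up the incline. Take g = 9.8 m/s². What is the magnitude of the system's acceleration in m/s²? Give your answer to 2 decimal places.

For the mass on the incline: the weight component along the slope is m₁g sin 44° = 13 × 9.8 × 0.6947 = 88.505 N and the normal force is N = m₁g cos 44° = 91.644 N.
Kinetic friction opposes the mass's motion up the incline: f = μN = 0.31 × 91.644 = 28.410 N acting down the slope.
Newton's second law for the mass (up-slope positive): T − 88.505 − 28.410 = 13 a. For the hanging weight (downward positive): 15 × 9.8 − T = 15 a.
Adding the two equations eliminates T: 30.085 = 28 a, so a = 1.0745 m/s².

1.07 m/s²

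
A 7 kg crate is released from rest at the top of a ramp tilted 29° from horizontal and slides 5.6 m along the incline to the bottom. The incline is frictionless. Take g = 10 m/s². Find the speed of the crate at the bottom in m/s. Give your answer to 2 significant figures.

7.4 m/s

The weight component along the incline is mg sin 29° = 33.937 N and the normal force is N = mg cos 29° = 61.223 N.
With no friction, a = g sin 29° = 4.8481 m/s².
Starting from rest over a distance of 5.6 m, v² = 2aL = 2 × 4.8481 × 5.6 = 54.2987, so v = 7.3688 m/s.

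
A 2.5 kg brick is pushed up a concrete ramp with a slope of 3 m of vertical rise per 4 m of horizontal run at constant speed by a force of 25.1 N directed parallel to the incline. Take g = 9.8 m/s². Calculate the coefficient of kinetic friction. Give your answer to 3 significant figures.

At constant speed ΣF = 0 along the incline. The applied 25.1 N acts up the slope; the weight component mg sin 36.87° = 14.700 N and kinetic friction μN both act down the slope.
So 25.1 = 14.700 + μ × 19.600, giving μ = (25.1 − 14.700) / 19.600 = 0.5306.

0.531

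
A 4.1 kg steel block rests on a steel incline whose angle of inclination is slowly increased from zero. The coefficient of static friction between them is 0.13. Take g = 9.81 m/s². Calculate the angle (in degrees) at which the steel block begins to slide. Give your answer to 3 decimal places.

At the threshold of sliding, static friction is at its maximum μ_s N and exactly balances the weight component along the incline: mg sin θ = μ_s mg cos θ.
Hence tan θ = μ_s = 0.13, so θ = arctan(0.13) = 7.4069°.

7.407°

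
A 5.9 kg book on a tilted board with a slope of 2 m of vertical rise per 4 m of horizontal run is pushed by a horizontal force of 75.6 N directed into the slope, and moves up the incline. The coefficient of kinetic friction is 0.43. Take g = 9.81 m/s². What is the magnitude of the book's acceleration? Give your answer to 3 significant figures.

0.837 m/s²

The horizontal push has components F cos 26.57° = 75.6 × 0.8944 = 67.617 N up the incline and F sin 26.57° = 75.6 × 0.4472 = 33.808 N pressing into the surface.
The normal force is therefore N = mg cos 26.57° + F sin 26.57° = 51.767 + 33.808 = 85.575 N, and kinetic friction down the slope is μN = 0.43 × 85.575 = 36.797 N.
Along the incline: F cos 26.57° − mg sin 26.57° − μN = ma, so 67.617 − 25.883 − 36.797 = 5.9 a, giving a = 0.8368 m/s².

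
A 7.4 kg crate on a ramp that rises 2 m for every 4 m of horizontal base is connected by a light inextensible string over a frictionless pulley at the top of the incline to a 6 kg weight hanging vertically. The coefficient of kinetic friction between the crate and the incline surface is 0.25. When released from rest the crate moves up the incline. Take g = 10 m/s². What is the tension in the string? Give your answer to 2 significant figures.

For the crate on the incline: the weight component along the slope is m₁g sin 26.57° = 7.4 × 10 × 0.4472 = 33.093 N and the normal force is N = m₁g cos 26.57° = 66.188 N.
Kinetic friction opposes the crate's motion up the incline: f = μN = 0.25 × 66.188 = 16.547 N acting down the slope.
Newton's second law for the crate (up-slope positive): T − 33.093 − 16.547 = 7.4 a. For the hanging weight (downward positive): 6 × 10 − T = 6 a.
Adding the two equations eliminates T: 10.360 = 13.4 a, so a = 0.7731 m/s².
Then from the hanging weight's equation, T = 6 × (10 − 0.7731) = 55.361 N.

55 N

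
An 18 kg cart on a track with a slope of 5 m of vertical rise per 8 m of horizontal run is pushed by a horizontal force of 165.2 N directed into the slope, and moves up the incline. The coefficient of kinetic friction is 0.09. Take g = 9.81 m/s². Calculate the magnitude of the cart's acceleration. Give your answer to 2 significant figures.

The horizontal push has components F cos 32.01° = 165.2 × 0.8480 = 140.090 N up the incline and F sin 32.01° = 165.2 × 0.5300 = 87.556 N pressing into the surface.
The normal force is therefore N = mg cos 32.01° + F sin 32.01° = 149.740 + 87.556 = 237.296 N, and kinetic friction down the slope is μN = 0.09 × 237.296 = 21.357 N.
Along the incline: F cos 32.01° − mg sin 32.01° − μN = ma, so 140.090 − 93.587 − 21.357 = 18 a, giving a = 1.3970 m/s².

1.4 m/s²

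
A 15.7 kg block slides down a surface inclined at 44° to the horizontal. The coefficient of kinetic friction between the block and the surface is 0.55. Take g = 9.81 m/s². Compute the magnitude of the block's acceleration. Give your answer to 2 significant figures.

2.9 m/s²

Resolving the weight along the incline: the component pulling the block down the slope is mg sin 44° = 15.7 × 9.81 × 0.6947 = 106.996 N, and the normal force is N = mg cos 44° = 15.7 × 9.81 × 0.7193 = 110.784 N.
Kinetic friction acts up the slope with magnitude f = μN = 0.55 × 110.784 = 60.931 N.
Net force along the incline is 106.996 − 60.931 = 46.065 N, so a = 46.065 / 15.7 = 2.9341 m/s².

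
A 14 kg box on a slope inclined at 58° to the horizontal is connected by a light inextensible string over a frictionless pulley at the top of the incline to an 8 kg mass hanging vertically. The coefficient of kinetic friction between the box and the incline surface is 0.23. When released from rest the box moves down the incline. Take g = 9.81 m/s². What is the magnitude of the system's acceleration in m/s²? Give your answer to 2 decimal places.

0.97 m/s²

For the box on the incline: the weight component along the slope is m₁g sin 58° = 14 × 9.81 × 0.8480 = 116.464 N and the normal force is N = m₁g cos 58° = 72.779 N.
Kinetic friction opposes the box's motion down the incline: f = μN = 0.23 × 72.779 = 16.739 N acting up the slope.
Newton's second law for the box (down-slope positive): 116.464 − 16.739 − T = 14 a. For the hanging mass (upward positive): T − 8 × 9.81 = 8 a.
Adding the two equations eliminates T: 21.245 = 22 a, so a = 0.9657 m/s².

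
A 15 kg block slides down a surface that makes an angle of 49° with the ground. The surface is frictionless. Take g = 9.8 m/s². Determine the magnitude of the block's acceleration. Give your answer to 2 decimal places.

Resolving the weight along the incline: the component pulling the block down the slope is mg sin 49° = 15 × 9.8 × 0.7547 = 110.941 N, and the normal force is N = mg cos 49° = 15 × 9.8 × 0.6561 = 96.447 N.
With no friction the net force along the incline is 110.941 N, so a = g sin 49° = 110.941 / 15 = 7.3961 m/s².

7.40 m/s²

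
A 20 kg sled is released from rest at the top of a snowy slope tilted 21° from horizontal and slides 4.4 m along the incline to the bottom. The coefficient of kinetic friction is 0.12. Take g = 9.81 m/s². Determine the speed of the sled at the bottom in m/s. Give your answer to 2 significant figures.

The weight component along the incline is mg sin 21° = 70.312 N and the normal force is N = mg cos 21° = 183.168 N.
Friction up the slope is f = μN = 0.12 × 183.168 = 21.980 N, so the net downslope force is 70.312 − 21.980 = 48.332 N and a = 48.332 / 20 = 2.4166 m/s².
Starting from rest over a distance of 4.4 m, v² = 2aL = 2 × 2.4166 × 4.4 = 21.2661, so v = 4.6115 m/s.

4.6 m/s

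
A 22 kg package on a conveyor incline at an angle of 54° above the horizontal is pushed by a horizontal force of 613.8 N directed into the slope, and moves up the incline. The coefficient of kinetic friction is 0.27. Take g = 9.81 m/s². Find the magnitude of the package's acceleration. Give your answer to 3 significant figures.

The horizontal push has components F cos 54° = 613.8 × 0.5878 = 360.792 N up the incline and F sin 54° = 613.8 × 0.8090 = 496.564 N pressing into the surface.
The normal force is therefore N = mg cos 54° + F sin 54° = 126.859 + 496.564 = 623.423 N, and kinetic friction down the slope is μN = 0.27 × 623.423 = 168.324 N.
Along the incline: F cos 54° − mg sin 54° − μN = ma, so 360.792 − 174.598 − 168.324 = 22 a, giving a = 0.8123 m/s².

0.812 m/s²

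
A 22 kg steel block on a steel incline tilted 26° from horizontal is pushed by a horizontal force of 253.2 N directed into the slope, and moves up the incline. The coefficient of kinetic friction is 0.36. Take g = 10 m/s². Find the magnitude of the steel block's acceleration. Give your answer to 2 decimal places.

0.91 m/s²

The horizontal push has components F cos 26° = 253.2 × 0.8988 = 227.576 N up the incline and F sin 26° = 253.2 × 0.4384 = 111.003 N pressing into the surface.
The normal force is therefore N = mg cos 26° + F sin 26° = 197.736 + 111.003 = 308.739 N, and kinetic friction down the slope is μN = 0.36 × 308.739 = 111.146 N.
Along the incline: F cos 26° − mg sin 26° − μN = ma, so 227.576 − 96.448 − 111.146 = 22 a, giving a = 0.9083 m/s².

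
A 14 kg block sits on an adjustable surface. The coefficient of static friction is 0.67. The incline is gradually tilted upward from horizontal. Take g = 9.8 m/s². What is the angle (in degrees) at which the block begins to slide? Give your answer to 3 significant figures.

At the threshold of sliding, static friction is at its maximum μ_s N and exactly balances the weight component along the incline: mg sin θ = μ_s mg cos θ.
Hence tan θ = μ_s = 0.67, so θ = arctan(0.67) = 33.8221°.

33.8°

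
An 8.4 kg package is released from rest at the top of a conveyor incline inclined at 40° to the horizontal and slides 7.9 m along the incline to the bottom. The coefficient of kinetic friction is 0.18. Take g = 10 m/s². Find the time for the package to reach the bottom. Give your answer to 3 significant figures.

The weight component along the incline is mg sin 40° = 53.994 N and the normal force is N = mg cos 40° = 64.348 N.
Friction up the slope is f = μN = 0.18 × 64.348 = 11.583 N, so the net downslope force is 53.994 − 11.583 = 42.411 N and a = 42.411 / 8.4 = 5.0489 m/s².
Starting from rest, L = ½at², so t = √(2L/a) = √(2 × 7.9 / 5.0489) = 1.7690 s.

1.77 s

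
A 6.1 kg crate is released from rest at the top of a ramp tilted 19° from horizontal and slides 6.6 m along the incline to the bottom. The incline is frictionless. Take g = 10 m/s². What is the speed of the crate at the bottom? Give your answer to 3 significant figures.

The weight component along the incline is mg sin 19° = 19.860 N and the normal force is N = mg cos 19° = 57.677 N.
With no friction, a = g sin 19° = 3.2557 m/s².
Starting from rest over a distance of 6.6 m, v² = 2aL = 2 × 3.2557 × 6.6 = 42.9752, so v = 6.5555 m/s.

6.56 m/s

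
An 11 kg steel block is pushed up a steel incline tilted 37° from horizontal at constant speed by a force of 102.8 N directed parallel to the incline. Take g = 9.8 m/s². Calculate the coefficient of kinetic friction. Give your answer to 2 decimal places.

0.44

At constant speed ΣF = 0 along the incline. The applied 102.8 N acts up the slope; the weight component mg sin 37° = 64.876 N and kinetic friction μN both act down the slope.
So 102.8 = 64.876 + μ × 86.093, giving μ = (102.8 − 64.876) / 86.093 = 0.4405.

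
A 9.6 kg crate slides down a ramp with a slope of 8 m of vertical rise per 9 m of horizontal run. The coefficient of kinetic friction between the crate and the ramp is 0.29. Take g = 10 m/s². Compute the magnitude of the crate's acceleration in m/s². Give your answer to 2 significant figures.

4.5 m/s²

Resolving the weight along the incline: the component pulling the crate down the slope is mg sin 41.63° = 9.6 × 10 × 0.6644 = 63.782 N, and the normal force is N = mg cos 41.63° = 9.6 × 10 × 0.7474 = 71.750 N.
Kinetic friction acts up the slope with magnitude f = μN = 0.29 × 71.750 = 20.807 N.
Net force along the incline is 63.782 − 20.807 = 42.975 N, so a = 42.975 / 9.6 = 4.4766 m/s².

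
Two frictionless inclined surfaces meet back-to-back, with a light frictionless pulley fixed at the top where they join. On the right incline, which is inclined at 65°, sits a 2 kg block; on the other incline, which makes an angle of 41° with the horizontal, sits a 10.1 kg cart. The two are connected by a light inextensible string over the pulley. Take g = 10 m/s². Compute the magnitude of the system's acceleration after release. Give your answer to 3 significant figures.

Resolve each weight along its own incline: the 2 kg mass has component 2 × 10 × sin 65° = 18.126 N down its slope, and the 10.1 kg mass has 10.1 × 10 × sin 41° = 66.262 N down its slope.
The 10.1 kg side's 66.262 N exceeds the other side's 18.126 N, so that mass slides down and the 2 kg mass slides up. Taking that direction as positive, Newton's second law for the whole system gives 66.262 − 18.126 = (2 + 10.1) a, so a = 48.136 / 12.1 = 3.9782 m/s².

3.98 m/s²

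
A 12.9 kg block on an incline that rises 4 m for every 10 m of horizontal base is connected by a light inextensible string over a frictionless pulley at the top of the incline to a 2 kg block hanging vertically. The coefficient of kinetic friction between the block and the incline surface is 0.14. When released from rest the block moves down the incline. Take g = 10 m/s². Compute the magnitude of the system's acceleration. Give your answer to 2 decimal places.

0.75 m/s²

For the block on the incline: the weight component along the slope is m₁g sin 21.80° = 12.9 × 10 × 0.3714 = 47.911 N and the normal force is N = m₁g cos 21.80° = 119.773 N.
Kinetic friction opposes the block's motion down the incline: f = μN = 0.14 × 119.773 = 16.768 N acting up the slope.
Newton's second law for the block (down-slope positive): 47.911 − 16.768 − T = 12.9 a. For the hanging block (upward positive): T − 2 × 10 = 2 a.
Adding the two equations eliminates T: 11.143 = 14.9 a, so a = 0.7479 m/s².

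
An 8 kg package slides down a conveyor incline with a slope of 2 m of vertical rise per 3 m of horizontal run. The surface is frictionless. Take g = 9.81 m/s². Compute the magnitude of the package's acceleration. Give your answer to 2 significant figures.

5.4 m/s²

Resolving the weight along the incline: the component pulling the package down the slope is mg sin 33.69° = 8 × 9.81 × 0.5547 = 43.533 N, and the normal force is N = mg cos 33.69° = 8 × 9.81 × 0.8321 = 65.303 N.
With no friction the net force along the incline is 43.533 N, so a = g sin 33.69° = 43.533 / 8 = 5.4416 m/s².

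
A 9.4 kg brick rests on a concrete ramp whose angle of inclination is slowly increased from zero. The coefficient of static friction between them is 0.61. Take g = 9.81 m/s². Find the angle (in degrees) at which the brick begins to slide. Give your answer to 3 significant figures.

31.4°

At the threshold of sliding, static friction is at its maximum μ_s N and exactly balances the weight component along the incline: mg sin θ = μ_s mg cos θ.
Hence tan θ = μ_s = 0.61, so θ = arctan(0.61) = 31.3832°.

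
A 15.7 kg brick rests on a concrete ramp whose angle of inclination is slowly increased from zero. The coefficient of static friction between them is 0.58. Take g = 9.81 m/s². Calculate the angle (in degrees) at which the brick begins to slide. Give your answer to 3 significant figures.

30.1°

At the threshold of sliding, static friction is at its maximum μ_s N and exactly balances the weight component along the incline: mg sin θ = μ_s mg cos θ.
Hence tan θ = μ_s = 0.58, so θ = arctan(0.58) = 30.1137°.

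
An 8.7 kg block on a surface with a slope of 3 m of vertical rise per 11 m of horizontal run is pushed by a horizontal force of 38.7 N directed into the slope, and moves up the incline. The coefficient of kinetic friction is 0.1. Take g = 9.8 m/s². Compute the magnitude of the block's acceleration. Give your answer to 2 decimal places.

0.65 m/s²

The horizontal push has components F cos 15.26° = 38.7 × 0.9648 = 37.338 N up the incline and F sin 15.26° = 38.7 × 0.2631 = 10.182 N pressing into the surface.
The normal force is therefore N = mg cos 15.26° + F sin 15.26° = 82.259 + 10.182 = 92.441 N, and kinetic friction down the slope is μN = 0.1 × 92.441 = 9.244 N.
Along the incline: F cos 15.26° − mg sin 15.26° − μN = ma, so 37.338 − 22.432 − 9.244 = 8.7 a, giving a = 0.6508 m/s².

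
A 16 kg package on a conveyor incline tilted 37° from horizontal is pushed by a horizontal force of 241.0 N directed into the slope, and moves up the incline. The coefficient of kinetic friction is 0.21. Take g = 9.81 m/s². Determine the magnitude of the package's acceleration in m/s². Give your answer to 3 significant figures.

The horizontal push has components F cos 37° = 241.0 × 0.7986 = 192.463 N up the incline and F sin 37° = 241.0 × 0.6018 = 145.034 N pressing into the surface.
The normal force is therefore N = mg cos 37° + F sin 37° = 125.348 + 145.034 = 270.382 N, and kinetic friction down the slope is μN = 0.21 × 270.382 = 56.780 N.
Along the incline: F cos 37° − mg sin 37° − μN = ma, so 192.463 − 94.459 − 56.780 = 16 a, giving a = 2.5765 m/s².

2.58 m/s²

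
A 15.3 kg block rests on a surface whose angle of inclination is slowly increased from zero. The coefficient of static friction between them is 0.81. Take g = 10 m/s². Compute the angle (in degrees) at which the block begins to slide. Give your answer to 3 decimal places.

At the threshold of sliding, static friction is at its maximum μ_s N and exactly balances the weight component along the incline: mg sin θ = μ_s mg cos θ.
Hence tan θ = μ_s = 0.81, so θ = arctan(0.81) = 39.0075°.

39.007°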